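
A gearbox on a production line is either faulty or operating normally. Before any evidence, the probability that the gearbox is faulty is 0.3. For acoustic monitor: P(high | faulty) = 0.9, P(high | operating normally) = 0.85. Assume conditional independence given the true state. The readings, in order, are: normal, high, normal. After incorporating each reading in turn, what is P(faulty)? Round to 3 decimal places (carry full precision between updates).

0.168

Apply Bayes' rule sequentially, carrying P(faulty) forward.
After 'normal': P(faulty) = 0.1·0.3000 / (0.1·0.3000 + 0.15·0.7000) ≈ 0.2222
After 'high': P(faulty) = 0.9·0.2222 / (0.9·0.2222 + 0.85·0.7778) ≈ 0.2323
After 'normal': P(faulty) = 0.1·0.2323 / (0.1·0.2323 + 0.15·0.7677) ≈ 0.1678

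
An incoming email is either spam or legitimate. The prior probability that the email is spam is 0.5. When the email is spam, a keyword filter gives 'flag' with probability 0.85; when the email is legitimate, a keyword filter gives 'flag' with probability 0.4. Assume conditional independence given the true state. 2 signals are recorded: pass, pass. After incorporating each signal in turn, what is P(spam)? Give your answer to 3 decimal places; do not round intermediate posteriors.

After 'pass': P(spam) = 0.15·0.5000 / (0.15·0.5000 + 0.6·0.5000) ≈ 0.2000
After 'pass': P(spam) = 0.15·0.2000 / (0.15·0.2000 + 0.6·0.8000) ≈ 0.0588

0.059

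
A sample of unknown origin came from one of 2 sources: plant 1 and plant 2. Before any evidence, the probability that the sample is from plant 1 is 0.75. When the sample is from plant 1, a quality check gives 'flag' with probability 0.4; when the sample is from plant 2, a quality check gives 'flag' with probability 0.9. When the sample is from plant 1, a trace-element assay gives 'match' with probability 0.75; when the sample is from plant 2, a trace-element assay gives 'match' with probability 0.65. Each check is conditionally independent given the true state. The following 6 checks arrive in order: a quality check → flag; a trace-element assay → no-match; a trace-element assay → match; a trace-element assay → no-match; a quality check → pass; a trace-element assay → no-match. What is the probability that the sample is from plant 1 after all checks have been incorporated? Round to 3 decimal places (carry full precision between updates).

After a quality check='flag': P(plant 1) = 0.4·0.7500 / (0.4·0.7500 + 0.9·0.2500) ≈ 0.5714
After a trace-element assay='no-match': P(plant 1) = 0.25·0.5714 / (0.25·0.5714 + 0.35·0.4286) ≈ 0.4878
After a trace-element assay='match': P(plant 1) = 0.75·0.4878 / (0.75·0.4878 + 0.65·0.5122) ≈ 0.5236
After a trace-element assay='no-match': P(plant 1) = 0.25·0.5236 / (0.25·0.5236 + 0.35·0.4764) ≈ 0.4398
After a quality check='pass': P(plant 1) = 0.6·0.4398 / (0.6·0.4398 + 0.1·0.5602) ≈ 0.8249
After a trace-element assay='no-match': P(plant 1) = 0.25·0.8249 / (0.25·0.8249 + 0.35·0.1751) ≈ 0.7709

0.771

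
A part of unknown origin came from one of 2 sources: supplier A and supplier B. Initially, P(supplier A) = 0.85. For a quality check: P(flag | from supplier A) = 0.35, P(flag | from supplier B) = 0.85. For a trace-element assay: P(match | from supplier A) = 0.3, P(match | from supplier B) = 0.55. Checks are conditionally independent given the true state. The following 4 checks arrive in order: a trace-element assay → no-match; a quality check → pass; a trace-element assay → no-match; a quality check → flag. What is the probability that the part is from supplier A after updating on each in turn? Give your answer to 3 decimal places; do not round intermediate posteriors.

Each posterior becomes the prior for the next update.
After a trace-element assay='no-match': P(supplier A) = 0.7·0.8500 / (0.7·0.8500 + 0.45·0.1500) ≈ 0.8981
After a quality check='pass': P(supplier A) = 0.65·0.8981 / (0.65·0.8981 + 0.15·0.1019) ≈ 0.9745
After a trace-element assay='no-match': P(supplier A) = 0.7·0.9745 / (0.7·0.9745 + 0.45·0.0255) ≈ 0.9834
After a quality check='flag': P(supplier A) = 0.35·0.9834 / (0.35·0.9834 + 0.85·0.0166) ≈ 0.9607

0.961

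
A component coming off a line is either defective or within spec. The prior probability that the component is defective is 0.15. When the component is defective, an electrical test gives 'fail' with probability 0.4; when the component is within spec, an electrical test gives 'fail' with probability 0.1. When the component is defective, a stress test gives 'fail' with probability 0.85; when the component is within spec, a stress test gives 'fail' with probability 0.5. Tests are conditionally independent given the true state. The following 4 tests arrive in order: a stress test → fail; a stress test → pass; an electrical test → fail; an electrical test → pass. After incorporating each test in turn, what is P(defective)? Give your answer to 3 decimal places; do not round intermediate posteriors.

Each posterior becomes the prior for the next update.
After a stress test='fail': P(defective) = 0.85·0.1500 / (0.85·0.1500 + 0.5·0.8500) ≈ 0.2308
After a stress test='pass': P(defective) = 0.15·0.2308 / (0.15·0.2308 + 0.5·0.7692) ≈ 0.0826
After an electrical test='fail': P(defective) = 0.4·0.0826 / (0.4·0.0826 + 0.1·0.9174) ≈ 0.2647
After an electrical test='pass': P(defective) = 0.6·0.2647 / (0.6·0.2647 + 0.9·0.7353) ≈ 0.1935

0.194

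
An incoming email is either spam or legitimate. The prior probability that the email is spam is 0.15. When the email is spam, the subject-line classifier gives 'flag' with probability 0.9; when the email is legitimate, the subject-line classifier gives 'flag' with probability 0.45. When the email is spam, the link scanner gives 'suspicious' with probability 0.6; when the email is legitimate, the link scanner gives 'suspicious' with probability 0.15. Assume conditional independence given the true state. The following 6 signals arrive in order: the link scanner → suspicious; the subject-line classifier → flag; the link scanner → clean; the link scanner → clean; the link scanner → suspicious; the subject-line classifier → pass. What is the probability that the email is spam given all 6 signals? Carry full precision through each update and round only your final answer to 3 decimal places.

0.185

After the link scanner='suspicious': P(spam) = 0.6·0.1500 / (0.6·0.1500 + 0.15·0.8500) ≈ 0.4138
After the subject-line classifier='flag': P(spam) = 0.9·0.4138 / (0.9·0.4138 + 0.45·0.5862) ≈ 0.5854
After the link scanner='clean': P(spam) = 0.4·0.5854 / (0.4·0.5854 + 0.85·0.4146) ≈ 0.3992
After the link scanner='clean': P(spam) = 0.4·0.3992 / (0.4·0.3992 + 0.85·0.6008) ≈ 0.2382
After the link scanner='suspicious': P(spam) = 0.6·0.2382 / (0.6·0.2382 + 0.15·0.7618) ≈ 0.5557
After the subject-line classifier='pass': P(spam) = 0.1·0.5557 / (0.1·0.5557 + 0.55·0.4443) ≈ 0.1853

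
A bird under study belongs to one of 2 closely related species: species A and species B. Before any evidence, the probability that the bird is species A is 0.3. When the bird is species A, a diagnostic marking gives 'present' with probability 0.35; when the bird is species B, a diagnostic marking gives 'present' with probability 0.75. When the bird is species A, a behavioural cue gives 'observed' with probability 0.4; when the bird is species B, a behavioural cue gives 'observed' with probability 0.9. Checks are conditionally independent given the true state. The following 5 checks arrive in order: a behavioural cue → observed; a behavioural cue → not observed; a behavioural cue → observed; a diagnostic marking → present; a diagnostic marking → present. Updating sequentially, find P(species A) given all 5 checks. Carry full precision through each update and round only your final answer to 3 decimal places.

0.100

Apply Bayes' rule sequentially, carrying P(species A) forward.
After a behavioural cue='observed': P(species A) = 0.4·0.3000 / (0.4·0.3000 + 0.9·0.7000) ≈ 0.1600
After a behavioural cue='not observed': P(species A) = 0.6·0.1600 / (0.6·0.1600 + 0.1·0.8400) ≈ 0.5333
After a behavioural cue='observed': P(species A) = 0.4·0.5333 / (0.4·0.5333 + 0.9·0.4667) ≈ 0.3368
After a diagnostic marking='present': P(species A) = 0.35·0.3368 / (0.35·0.3368 + 0.75·0.6632) ≈ 0.1916
After a diagnostic marking='present': P(species A) = 0.35·0.1916 / (0.35·0.1916 + 0.75·0.8084) ≈ 0.0996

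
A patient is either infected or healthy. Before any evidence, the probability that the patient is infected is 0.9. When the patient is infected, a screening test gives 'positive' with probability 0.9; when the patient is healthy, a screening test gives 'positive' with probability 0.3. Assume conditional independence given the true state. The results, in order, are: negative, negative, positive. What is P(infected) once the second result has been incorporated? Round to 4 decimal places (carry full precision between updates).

0.1552

Apply Bayes' rule sequentially, carrying P(infected) forward.
After 'negative': P(infected) = 0.1·0.9000 / (0.1·0.9000 + 0.7·0.1000) ≈ 0.5625
After 'negative': P(infected) = 0.1·0.5625 / (0.1·0.5625 + 0.7·0.4375) ≈ 0.1552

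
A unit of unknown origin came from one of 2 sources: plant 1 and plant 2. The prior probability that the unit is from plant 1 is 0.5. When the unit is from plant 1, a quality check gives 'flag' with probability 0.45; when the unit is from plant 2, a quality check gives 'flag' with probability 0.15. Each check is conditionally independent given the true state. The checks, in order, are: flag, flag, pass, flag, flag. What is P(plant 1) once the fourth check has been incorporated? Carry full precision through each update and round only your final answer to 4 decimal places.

Apply Bayes' rule sequentially, carrying P(plant 1) forward.
After 'flag': P(plant 1) = 0.45·0.5000 / (0.45·0.5000 + 0.15·0.5000) ≈ 0.7500
After 'flag': P(plant 1) = 0.45·0.7500 / (0.45·0.7500 + 0.15·0.2500) ≈ 0.9000
After 'pass': P(plant 1) = 0.55·0.9000 / (0.55·0.9000 + 0.85·0.1000) ≈ 0.8534
After 'flag': P(plant 1) = 0.45·0.8534 / (0.45·0.8534 + 0.15·0.1466) ≈ 0.9459

0.9459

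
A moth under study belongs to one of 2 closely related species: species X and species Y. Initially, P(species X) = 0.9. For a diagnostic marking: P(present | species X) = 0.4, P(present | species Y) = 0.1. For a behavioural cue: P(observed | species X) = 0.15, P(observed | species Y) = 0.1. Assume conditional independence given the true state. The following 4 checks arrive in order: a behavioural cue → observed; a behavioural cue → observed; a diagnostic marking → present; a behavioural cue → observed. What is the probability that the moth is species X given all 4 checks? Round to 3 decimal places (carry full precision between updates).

0.992

After a behavioural cue='observed': P(species X) = 0.15·0.9000 / (0.15·0.9000 + 0.1·0.1000) ≈ 0.9310
After a behavioural cue='observed': P(species X) = 0.15·0.9310 / (0.15·0.9310 + 0.1·0.0690) ≈ 0.9529
After a diagnostic marking='present': P(species X) = 0.4·0.9529 / (0.4·0.9529 + 0.1·0.0471) ≈ 0.9878
After a behavioural cue='observed': P(species X) = 0.15·0.9878 / (0.15·0.9878 + 0.1·0.0122) ≈ 0.9918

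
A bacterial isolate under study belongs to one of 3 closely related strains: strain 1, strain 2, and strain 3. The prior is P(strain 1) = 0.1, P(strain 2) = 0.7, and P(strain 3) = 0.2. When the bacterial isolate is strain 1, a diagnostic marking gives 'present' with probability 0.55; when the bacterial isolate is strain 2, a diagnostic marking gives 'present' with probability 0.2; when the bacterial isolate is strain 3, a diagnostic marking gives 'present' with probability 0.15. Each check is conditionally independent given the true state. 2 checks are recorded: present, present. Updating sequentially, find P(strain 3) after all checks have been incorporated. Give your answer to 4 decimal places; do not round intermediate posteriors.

0.0717

After 'present': normaliser = 0.55·0.1000 + 0.2·0.7000 + 0.15·0.2000; P(strain 1) ≈ 0.2444, P(strain 2) ≈ 0.6222, P(strain 3) ≈ 0.1333
After 'present': normaliser = 0.55·0.2444 + 0.2·0.6222 + 0.15·0.1333; P(strain 1) ≈ 0.4821, P(strain 2) ≈ 0.4462, P(strain 3) ≈ 0.0717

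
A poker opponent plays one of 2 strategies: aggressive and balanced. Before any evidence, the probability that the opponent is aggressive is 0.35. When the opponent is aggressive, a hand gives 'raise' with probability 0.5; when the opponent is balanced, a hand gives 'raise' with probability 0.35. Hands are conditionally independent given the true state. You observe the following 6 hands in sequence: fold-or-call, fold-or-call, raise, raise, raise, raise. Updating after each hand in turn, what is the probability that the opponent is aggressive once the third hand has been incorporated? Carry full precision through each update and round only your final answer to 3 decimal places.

After 'fold-or-call': P(aggressive) = 0.5·0.3500 / (0.5·0.3500 + 0.65·0.6500) ≈ 0.2929
After 'fold-or-call': P(aggressive) = 0.5·0.2929 / (0.5·0.2929 + 0.65·0.7071) ≈ 0.2416
After 'raise': P(aggressive) = 0.5·0.2416 / (0.5·0.2416 + 0.35·0.7584) ≈ 0.3128

0.313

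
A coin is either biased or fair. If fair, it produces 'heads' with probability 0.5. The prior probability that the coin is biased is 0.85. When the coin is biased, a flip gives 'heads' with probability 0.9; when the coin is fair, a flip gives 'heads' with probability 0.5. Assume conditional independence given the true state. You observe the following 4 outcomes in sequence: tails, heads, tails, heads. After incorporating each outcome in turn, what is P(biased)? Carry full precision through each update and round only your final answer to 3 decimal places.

0.423

After 'tails': P(biased) = 0.1·0.8500 / (0.1·0.8500 + 0.5·0.1500) ≈ 0.5312
After 'heads': P(biased) = 0.9·0.5312 / (0.9·0.5312 + 0.5·0.4688) ≈ 0.6711
After 'tails': P(biased) = 0.1·0.6711 / (0.1·0.6711 + 0.5·0.3289) ≈ 0.2898
After 'heads': P(biased) = 0.9·0.2898 / (0.9·0.2898 + 0.5·0.7102) ≈ 0.4234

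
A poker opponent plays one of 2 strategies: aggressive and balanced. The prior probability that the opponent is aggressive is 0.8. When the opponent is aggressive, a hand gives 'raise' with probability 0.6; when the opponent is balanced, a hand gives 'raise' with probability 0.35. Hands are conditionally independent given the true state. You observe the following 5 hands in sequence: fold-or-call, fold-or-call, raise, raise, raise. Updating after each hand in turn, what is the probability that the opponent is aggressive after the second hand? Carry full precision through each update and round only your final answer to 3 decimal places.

0.602

Apply Bayes' rule sequentially, carrying P(aggressive) forward.
After 'fold-or-call': P(aggressive) = 0.4·0.8000 / (0.4·0.8000 + 0.65·0.2000) ≈ 0.7111
After 'fold-or-call': P(aggressive) = 0.4·0.7111 / (0.4·0.7111 + 0.65·0.2889) ≈ 0.6024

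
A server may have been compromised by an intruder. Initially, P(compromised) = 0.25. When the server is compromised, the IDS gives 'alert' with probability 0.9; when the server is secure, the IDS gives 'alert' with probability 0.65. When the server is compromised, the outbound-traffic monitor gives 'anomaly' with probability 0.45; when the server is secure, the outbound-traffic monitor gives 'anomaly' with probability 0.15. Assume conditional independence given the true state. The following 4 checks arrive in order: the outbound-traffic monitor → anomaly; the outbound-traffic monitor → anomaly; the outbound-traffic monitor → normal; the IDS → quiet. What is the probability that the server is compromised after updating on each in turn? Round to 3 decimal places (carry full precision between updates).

0.357

After the outbound-traffic monitor='anomaly': P(compromised) = 0.45·0.2500 / (0.45·0.2500 + 0.15·0.7500) ≈ 0.5000
After the outbound-traffic monitor='anomaly': P(compromised) = 0.45·0.5000 / (0.45·0.5000 + 0.15·0.5000) ≈ 0.7500
After the outbound-traffic monitor='normal': P(compromised) = 0.55·0.7500 / (0.55·0.7500 + 0.85·0.2500) ≈ 0.6600
After the IDS='quiet': P(compromised) = 0.1·0.6600 / (0.1·0.6600 + 0.35·0.3400) ≈ 0.3568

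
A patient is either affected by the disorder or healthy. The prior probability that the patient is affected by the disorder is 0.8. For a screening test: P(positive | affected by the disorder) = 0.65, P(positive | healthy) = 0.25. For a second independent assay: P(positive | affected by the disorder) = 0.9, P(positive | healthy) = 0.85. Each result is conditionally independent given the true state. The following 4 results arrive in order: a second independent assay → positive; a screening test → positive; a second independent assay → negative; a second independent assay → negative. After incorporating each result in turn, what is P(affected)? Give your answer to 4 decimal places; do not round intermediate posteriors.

After a second independent assay='positive': P(affected) = 0.9·0.8000 / (0.9·0.8000 + 0.85·0.2000) ≈ 0.8090
After a screening test='positive': P(affected) = 0.65·0.8090 / (0.65·0.8090 + 0.25·0.1910) ≈ 0.9167
After a second independent assay='negative': P(affected) = 0.1·0.9167 / (0.1·0.9167 + 0.15·0.0833) ≈ 0.8801
After a second independent assay='negative': P(affected) = 0.1·0.8801 / (0.1·0.8801 + 0.15·0.1199) ≈ 0.8303

0.8303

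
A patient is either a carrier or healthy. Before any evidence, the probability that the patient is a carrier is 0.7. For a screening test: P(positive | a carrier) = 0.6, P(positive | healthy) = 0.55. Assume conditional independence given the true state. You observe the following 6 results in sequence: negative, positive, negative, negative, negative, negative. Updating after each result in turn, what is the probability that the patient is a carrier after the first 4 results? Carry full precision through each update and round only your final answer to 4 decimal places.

Each posterior becomes the prior for the next update.
After 'negative': P(carrier) = 0.4·0.7000 / (0.4·0.7000 + 0.45·0.3000) ≈ 0.6747
After 'positive': P(carrier) = 0.6·0.6747 / (0.6·0.6747 + 0.55·0.3253) ≈ 0.6935
After 'negative': P(carrier) = 0.4·0.6935 / (0.4·0.6935 + 0.45·0.3065) ≈ 0.6679
After 'negative': P(carrier) = 0.4·0.6679 / (0.4·0.6679 + 0.45·0.3321) ≈ 0.6413

0.6413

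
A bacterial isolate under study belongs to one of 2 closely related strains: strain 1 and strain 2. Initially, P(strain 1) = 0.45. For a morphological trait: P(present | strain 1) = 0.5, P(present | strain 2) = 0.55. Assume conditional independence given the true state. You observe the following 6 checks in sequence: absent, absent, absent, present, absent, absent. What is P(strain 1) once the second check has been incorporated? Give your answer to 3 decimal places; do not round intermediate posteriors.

0.503

After 'absent': P(strain 1) = 0.5·0.4500 / (0.5·0.4500 + 0.45·0.5500) ≈ 0.4762
After 'absent': P(strain 1) = 0.5·0.4762 / (0.5·0.4762 + 0.45·0.5238) ≈ 0.5025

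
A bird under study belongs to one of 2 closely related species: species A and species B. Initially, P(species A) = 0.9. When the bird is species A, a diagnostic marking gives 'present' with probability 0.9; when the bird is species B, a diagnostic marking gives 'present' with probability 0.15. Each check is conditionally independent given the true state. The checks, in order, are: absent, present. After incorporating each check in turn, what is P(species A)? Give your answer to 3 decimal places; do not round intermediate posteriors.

0.864

After 'absent': P(species A) = 0.1·0.9000 / (0.1·0.9000 + 0.85·0.1000) ≈ 0.5143
After 'present': P(species A) = 0.9·0.5143 / (0.9·0.5143 + 0.15·0.4857) ≈ 0.8640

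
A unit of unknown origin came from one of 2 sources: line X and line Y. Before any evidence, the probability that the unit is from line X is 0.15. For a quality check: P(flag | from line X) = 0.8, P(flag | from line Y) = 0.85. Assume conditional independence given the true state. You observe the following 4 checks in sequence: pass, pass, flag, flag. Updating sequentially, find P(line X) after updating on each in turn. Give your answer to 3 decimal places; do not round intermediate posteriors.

0.217

Each posterior becomes the prior for the next update.
After 'pass': P(line X) = 0.2·0.1500 / (0.2·0.1500 + 0.15·0.8500) ≈ 0.1905
After 'pass': P(line X) = 0.2·0.1905 / (0.2·0.1905 + 0.15·0.8095) ≈ 0.2388
After 'flag': P(line X) = 0.8·0.2388 / (0.8·0.2388 + 0.85·0.7612) ≈ 0.2280
After 'flag': P(line X) = 0.8·0.2280 / (0.8·0.2280 + 0.85·0.7720) ≈ 0.2175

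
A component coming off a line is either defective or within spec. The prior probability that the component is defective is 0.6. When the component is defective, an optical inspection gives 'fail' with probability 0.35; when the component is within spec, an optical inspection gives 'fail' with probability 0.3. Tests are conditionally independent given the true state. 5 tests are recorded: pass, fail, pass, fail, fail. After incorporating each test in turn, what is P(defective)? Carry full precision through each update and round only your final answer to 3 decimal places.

After 'pass': P(defective) = 0.65·0.6000 / (0.65·0.6000 + 0.7·0.4000) ≈ 0.5821
After 'fail': P(defective) = 0.35·0.5821 / (0.35·0.5821 + 0.3·0.4179) ≈ 0.6190
After 'pass': P(defective) = 0.65·0.6190 / (0.65·0.6190 + 0.7·0.3810) ≈ 0.6014
After 'fail': P(defective) = 0.35·0.6014 / (0.35·0.6014 + 0.3·0.3986) ≈ 0.6377
After 'fail': P(defective) = 0.35·0.6377 / (0.35·0.6377 + 0.3·0.3623) ≈ 0.6725

0.673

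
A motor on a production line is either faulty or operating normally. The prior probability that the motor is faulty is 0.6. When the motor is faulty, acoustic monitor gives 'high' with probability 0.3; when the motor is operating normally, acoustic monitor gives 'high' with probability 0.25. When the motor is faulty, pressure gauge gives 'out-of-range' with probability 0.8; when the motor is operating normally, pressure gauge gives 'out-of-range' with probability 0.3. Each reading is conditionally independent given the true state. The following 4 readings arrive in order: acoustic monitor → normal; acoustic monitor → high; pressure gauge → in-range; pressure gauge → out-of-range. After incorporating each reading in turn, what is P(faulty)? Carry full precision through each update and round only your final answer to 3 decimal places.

0.561

After acoustic monitor='normal': P(faulty) = 0.7·0.6000 / (0.7·0.6000 + 0.75·0.4000) ≈ 0.5833
After acoustic monitor='high': P(faulty) = 0.3·0.5833 / (0.3·0.5833 + 0.25·0.4167) ≈ 0.6269
After pressure gauge='in-range': P(faulty) = 0.2·0.6269 / (0.2·0.6269 + 0.7·0.3731) ≈ 0.3243
After pressure gauge='out-of-range': P(faulty) = 0.8·0.3243 / (0.8·0.3243 + 0.3·0.6757) ≈ 0.5614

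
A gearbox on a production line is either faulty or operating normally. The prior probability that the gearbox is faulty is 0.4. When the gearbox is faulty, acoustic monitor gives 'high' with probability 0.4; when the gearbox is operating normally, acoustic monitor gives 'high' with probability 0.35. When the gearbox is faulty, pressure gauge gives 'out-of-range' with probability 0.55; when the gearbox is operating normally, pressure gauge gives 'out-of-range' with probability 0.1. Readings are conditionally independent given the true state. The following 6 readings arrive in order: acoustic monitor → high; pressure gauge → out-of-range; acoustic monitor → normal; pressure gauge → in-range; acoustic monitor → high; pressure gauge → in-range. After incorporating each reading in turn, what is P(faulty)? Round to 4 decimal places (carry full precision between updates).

After acoustic monitor='high': P(faulty) = 0.4·0.4000 / (0.4·0.4000 + 0.35·0.6000) ≈ 0.4324
After pressure gauge='out-of-range': P(faulty) = 0.55·0.4324 / (0.55·0.4324 + 0.1·0.5676) ≈ 0.8073
After acoustic monitor='normal': P(faulty) = 0.6·0.8073 / (0.6·0.8073 + 0.65·0.1927) ≈ 0.7946
After pressure gauge='in-range': P(faulty) = 0.45·0.7946 / (0.45·0.7946 + 0.9·0.2054) ≈ 0.6592
After acoustic monitor='high': P(faulty) = 0.4·0.6592 / (0.4·0.6592 + 0.35·0.3408) ≈ 0.6885
After pressure gauge='in-range': P(faulty) = 0.45·0.6885 / (0.45·0.6885 + 0.9·0.3115) ≈ 0.5250

0.5250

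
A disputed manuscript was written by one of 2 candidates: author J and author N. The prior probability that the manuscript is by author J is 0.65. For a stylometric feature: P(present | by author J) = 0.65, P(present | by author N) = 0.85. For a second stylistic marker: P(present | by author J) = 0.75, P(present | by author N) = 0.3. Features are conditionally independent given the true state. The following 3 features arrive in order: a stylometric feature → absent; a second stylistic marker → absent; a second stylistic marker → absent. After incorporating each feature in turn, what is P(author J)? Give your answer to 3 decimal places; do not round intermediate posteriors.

0.356

After a stylometric feature='absent': P(author J) = 0.35·0.6500 / (0.35·0.6500 + 0.15·0.3500) ≈ 0.8125
After a second stylistic marker='absent': P(author J) = 0.25·0.8125 / (0.25·0.8125 + 0.7·0.1875) ≈ 0.6075
After a second stylistic marker='absent': P(author J) = 0.25·0.6075 / (0.25·0.6075 + 0.7·0.3925) ≈ 0.3560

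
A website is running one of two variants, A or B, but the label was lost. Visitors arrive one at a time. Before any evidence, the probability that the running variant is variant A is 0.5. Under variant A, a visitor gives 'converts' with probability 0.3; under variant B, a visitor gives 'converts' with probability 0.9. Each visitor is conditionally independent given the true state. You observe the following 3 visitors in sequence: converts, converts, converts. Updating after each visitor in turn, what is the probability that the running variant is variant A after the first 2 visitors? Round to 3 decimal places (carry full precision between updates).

Each posterior becomes the prior for the next update.
After 'converts': P(A) = 0.3·0.5000 / (0.3·0.5000 + 0.9·0.5000) ≈ 0.2500
After 'converts': P(A) = 0.3·0.2500 / (0.3·0.2500 + 0.9·0.7500) ≈ 0.1000

0.100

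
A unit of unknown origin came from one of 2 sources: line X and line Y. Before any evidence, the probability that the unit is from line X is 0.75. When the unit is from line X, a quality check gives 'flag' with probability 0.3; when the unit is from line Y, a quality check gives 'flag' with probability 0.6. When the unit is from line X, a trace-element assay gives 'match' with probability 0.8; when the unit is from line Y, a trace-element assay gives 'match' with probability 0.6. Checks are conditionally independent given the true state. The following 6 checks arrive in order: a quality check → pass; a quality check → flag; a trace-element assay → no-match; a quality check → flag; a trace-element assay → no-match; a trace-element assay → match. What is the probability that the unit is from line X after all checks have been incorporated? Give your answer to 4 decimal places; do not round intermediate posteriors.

Each posterior becomes the prior for the next update.
After a quality check='pass': P(line X) = 0.7·0.7500 / (0.7·0.7500 + 0.4·0.2500) ≈ 0.8400
After a quality check='flag': P(line X) = 0.3·0.8400 / (0.3·0.8400 + 0.6·0.1600) ≈ 0.7241
After a trace-element assay='no-match': P(line X) = 0.2·0.7241 / (0.2·0.7241 + 0.4·0.2759) ≈ 0.5676
After a quality check='flag': P(line X) = 0.3·0.5676 / (0.3·0.5676 + 0.6·0.4324) ≈ 0.3962
After a trace-element assay='no-match': P(line X) = 0.2·0.3962 / (0.2·0.3962 + 0.4·0.6038) ≈ 0.2471
After a trace-element assay='match': P(line X) = 0.8·0.2471 / (0.8·0.2471 + 0.6·0.7529) ≈ 0.3043

0.3043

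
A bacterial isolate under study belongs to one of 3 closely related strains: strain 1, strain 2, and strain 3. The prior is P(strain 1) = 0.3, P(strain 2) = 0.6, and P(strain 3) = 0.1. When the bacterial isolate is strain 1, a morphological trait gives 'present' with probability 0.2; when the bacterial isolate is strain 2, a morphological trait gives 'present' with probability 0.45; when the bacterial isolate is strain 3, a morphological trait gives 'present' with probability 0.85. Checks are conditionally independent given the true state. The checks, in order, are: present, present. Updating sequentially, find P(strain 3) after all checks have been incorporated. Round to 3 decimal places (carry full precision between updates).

0.351

Apply Bayes' rule sequentially, carrying P(strain 3) forward.
After 'present': normaliser = 0.2·0.3000 + 0.45·0.6000 + 0.85·0.1000; P(strain 1) ≈ 0.1446, P(strain 2) ≈ 0.6506, P(strain 3) ≈ 0.2048
After 'present': normaliser = 0.2·0.1446 + 0.45·0.6506 + 0.85·0.2048; P(strain 1) ≈ 0.0583, P(strain 2) ≈ 0.5905, P(strain 3) ≈ 0.3512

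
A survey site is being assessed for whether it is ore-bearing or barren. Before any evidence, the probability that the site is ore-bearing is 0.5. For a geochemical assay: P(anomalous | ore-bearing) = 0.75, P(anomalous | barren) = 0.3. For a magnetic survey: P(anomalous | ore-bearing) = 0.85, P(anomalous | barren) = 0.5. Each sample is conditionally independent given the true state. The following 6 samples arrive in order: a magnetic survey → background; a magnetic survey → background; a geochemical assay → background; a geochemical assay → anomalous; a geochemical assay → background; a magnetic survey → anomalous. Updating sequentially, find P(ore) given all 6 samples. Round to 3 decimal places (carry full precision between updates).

After a magnetic survey='background': P(ore) = 0.15·0.5000 / (0.15·0.5000 + 0.5·0.5000) ≈ 0.2308
After a magnetic survey='background': P(ore) = 0.15·0.2308 / (0.15·0.2308 + 0.5·0.7692) ≈ 0.0826
After a geochemical assay='background': P(ore) = 0.25·0.0826 / (0.25·0.0826 + 0.7·0.9174) ≈ 0.0311
After a geochemical assay='anomalous': P(ore) = 0.75·0.0311 / (0.75·0.0311 + 0.3·0.9689) ≈ 0.0744
After a geochemical assay='background': P(ore) = 0.25·0.0744 / (0.25·0.0744 + 0.7·0.9256) ≈ 0.0279
After a magnetic survey='anomalous': P(ore) = 0.85·0.0279 / (0.85·0.0279 + 0.5·0.9721) ≈ 0.0465

0.047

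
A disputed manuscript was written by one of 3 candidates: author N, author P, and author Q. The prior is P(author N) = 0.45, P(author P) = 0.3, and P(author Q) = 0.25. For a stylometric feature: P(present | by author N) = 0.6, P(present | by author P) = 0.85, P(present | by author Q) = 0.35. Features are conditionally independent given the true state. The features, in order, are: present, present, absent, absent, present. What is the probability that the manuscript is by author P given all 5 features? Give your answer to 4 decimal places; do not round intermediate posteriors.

After 'present': normaliser = 0.6·0.4500 + 0.85·0.3000 + 0.35·0.2500; P(author N) ≈ 0.4408, P(author P) ≈ 0.4163, P(author Q) ≈ 0.1429
After 'present': normaliser = 0.6·0.4408 + 0.85·0.4163 + 0.35·0.1429; P(author N) ≈ 0.3957, P(author P) ≈ 0.5295, P(author Q) ≈ 0.0748
After 'absent': normaliser = 0.4·0.3957 + 0.15·0.5295 + 0.65·0.0748; P(author N) ≈ 0.5528, P(author P) ≈ 0.2774, P(author Q) ≈ 0.1698
After 'absent': normaliser = 0.4·0.5528 + 0.15·0.2774 + 0.65·0.1698; P(author N) ≈ 0.5926, P(author P) ≈ 0.1115, P(author Q) ≈ 0.2958
After 'present': normaliser = 0.6·0.5926 + 0.85·0.1115 + 0.35·0.2958; P(author N) ≈ 0.6420, P(author P) ≈ 0.1711, P(author Q) ≈ 0.1869

0.1711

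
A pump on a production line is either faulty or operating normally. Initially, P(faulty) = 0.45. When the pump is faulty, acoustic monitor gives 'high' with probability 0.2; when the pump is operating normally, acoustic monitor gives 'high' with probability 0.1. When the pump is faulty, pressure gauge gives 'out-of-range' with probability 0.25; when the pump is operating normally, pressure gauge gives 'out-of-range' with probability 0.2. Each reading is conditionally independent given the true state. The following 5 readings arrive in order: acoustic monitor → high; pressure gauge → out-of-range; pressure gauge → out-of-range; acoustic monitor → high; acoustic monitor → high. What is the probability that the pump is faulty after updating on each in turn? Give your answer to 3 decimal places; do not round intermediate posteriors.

0.911

After acoustic monitor='high': P(faulty) = 0.2·0.4500 / (0.2·0.4500 + 0.1·0.5500) ≈ 0.6207
After pressure gauge='out-of-range': P(faulty) = 0.25·0.6207 / (0.25·0.6207 + 0.2·0.3793) ≈ 0.6716
After pressure gauge='out-of-range': P(faulty) = 0.25·0.6716 / (0.25·0.6716 + 0.2·0.3284) ≈ 0.7188
After acoustic monitor='high': P(faulty) = 0.2·0.7188 / (0.2·0.7188 + 0.1·0.2812) ≈ 0.8364
After acoustic monitor='high': P(faulty) = 0.2·0.8364 / (0.2·0.8364 + 0.1·0.1636) ≈ 0.9109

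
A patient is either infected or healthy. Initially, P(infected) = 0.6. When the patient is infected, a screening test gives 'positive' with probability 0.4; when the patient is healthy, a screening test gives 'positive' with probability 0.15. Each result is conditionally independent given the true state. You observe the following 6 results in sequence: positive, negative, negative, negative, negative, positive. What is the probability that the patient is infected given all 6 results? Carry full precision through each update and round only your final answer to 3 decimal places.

After 'positive': P(infected) = 0.4·0.6000 / (0.4·0.6000 + 0.15·0.4000) ≈ 0.8000
After 'negative': P(infected) = 0.6·0.8000 / (0.6·0.8000 + 0.85·0.2000) ≈ 0.7385
After 'negative': P(infected) = 0.6·0.7385 / (0.6·0.7385 + 0.85·0.2615) ≈ 0.6659
After 'negative': P(infected) = 0.6·0.6659 / (0.6·0.6659 + 0.85·0.3341) ≈ 0.5845
After 'negative': P(infected) = 0.6·0.5845 / (0.6·0.5845 + 0.85·0.4155) ≈ 0.4983
After 'positive': P(infected) = 0.4·0.4983 / (0.4·0.4983 + 0.15·0.5017) ≈ 0.7259

0.726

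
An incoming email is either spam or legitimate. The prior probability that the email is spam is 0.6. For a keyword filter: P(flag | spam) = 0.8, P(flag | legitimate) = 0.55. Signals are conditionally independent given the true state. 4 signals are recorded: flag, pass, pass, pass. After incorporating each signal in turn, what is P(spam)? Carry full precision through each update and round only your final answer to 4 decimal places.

0.1608

After 'flag': P(spam) = 0.8·0.6000 / (0.8·0.6000 + 0.55·0.4000) ≈ 0.6857
After 'pass': P(spam) = 0.2·0.6857 / (0.2·0.6857 + 0.45·0.3143) ≈ 0.4923
After 'pass': P(spam) = 0.2·0.4923 / (0.2·0.4923 + 0.45·0.5077) ≈ 0.3012
After 'pass': P(spam) = 0.2·0.3012 / (0.2·0.3012 + 0.45·0.6988) ≈ 0.1608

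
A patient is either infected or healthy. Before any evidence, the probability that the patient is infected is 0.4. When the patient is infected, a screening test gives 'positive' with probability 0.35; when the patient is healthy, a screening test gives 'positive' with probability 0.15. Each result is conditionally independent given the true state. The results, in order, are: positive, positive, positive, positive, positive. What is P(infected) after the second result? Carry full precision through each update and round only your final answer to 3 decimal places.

After 'positive': P(infected) = 0.35·0.4000 / (0.35·0.4000 + 0.15·0.6000) ≈ 0.6087
After 'positive': P(infected) = 0.35·0.6087 / (0.35·0.6087 + 0.15·0.3913) ≈ 0.7840

0.784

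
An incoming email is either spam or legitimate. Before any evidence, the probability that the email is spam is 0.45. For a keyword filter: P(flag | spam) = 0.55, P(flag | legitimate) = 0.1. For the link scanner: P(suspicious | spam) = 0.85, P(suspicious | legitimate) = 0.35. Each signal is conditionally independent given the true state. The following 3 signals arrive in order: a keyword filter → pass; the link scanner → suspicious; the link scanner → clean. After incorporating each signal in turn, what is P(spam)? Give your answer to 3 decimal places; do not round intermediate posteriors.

After a keyword filter='pass': P(spam) = 0.45·0.4500 / (0.45·0.4500 + 0.9·0.5500) ≈ 0.2903
After the link scanner='suspicious': P(spam) = 0.85·0.2903 / (0.85·0.2903 + 0.35·0.7097) ≈ 0.4984
After the link scanner='clean': P(spam) = 0.15·0.4984 / (0.15·0.4984 + 0.65·0.5016) ≈ 0.1865

0.187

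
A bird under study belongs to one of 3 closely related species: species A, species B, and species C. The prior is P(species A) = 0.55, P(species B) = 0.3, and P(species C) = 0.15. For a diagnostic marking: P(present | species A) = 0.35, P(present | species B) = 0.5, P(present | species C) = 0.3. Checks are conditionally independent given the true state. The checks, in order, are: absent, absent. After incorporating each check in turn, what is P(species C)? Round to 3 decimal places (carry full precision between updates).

After 'absent': normaliser = 0.65·0.5500 + 0.5·0.3000 + 0.7·0.1500; P(species A) ≈ 0.5837, P(species B) ≈ 0.2449, P(species C) ≈ 0.1714
After 'absent': normaliser = 0.65·0.5837 + 0.5·0.2449 + 0.7·0.1714; P(species A) ≈ 0.6101, P(species B) ≈ 0.1969, P(species C) ≈ 0.1930

0.193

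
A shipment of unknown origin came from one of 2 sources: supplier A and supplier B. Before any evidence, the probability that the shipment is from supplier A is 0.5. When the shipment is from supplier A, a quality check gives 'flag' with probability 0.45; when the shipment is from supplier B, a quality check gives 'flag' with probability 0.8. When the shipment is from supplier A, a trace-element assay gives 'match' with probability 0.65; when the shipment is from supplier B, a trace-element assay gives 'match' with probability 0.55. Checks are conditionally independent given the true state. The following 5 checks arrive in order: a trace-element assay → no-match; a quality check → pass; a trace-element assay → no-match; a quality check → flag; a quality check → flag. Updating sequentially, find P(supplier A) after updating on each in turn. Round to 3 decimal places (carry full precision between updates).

0.345

After a trace-element assay='no-match': P(supplier A) = 0.35·0.5000 / (0.35·0.5000 + 0.45·0.5000) ≈ 0.4375
After a quality check='pass': P(supplier A) = 0.55·0.4375 / (0.55·0.4375 + 0.2·0.5625) ≈ 0.6814
After a trace-element assay='no-match': P(supplier A) = 0.35·0.6814 / (0.35·0.6814 + 0.45·0.3186) ≈ 0.6246
After a quality check='flag': P(supplier A) = 0.45·0.6246 / (0.45·0.6246 + 0.8·0.3754) ≈ 0.4834
After a quality check='flag': P(supplier A) = 0.45·0.4834 / (0.45·0.4834 + 0.8·0.5166) ≈ 0.3448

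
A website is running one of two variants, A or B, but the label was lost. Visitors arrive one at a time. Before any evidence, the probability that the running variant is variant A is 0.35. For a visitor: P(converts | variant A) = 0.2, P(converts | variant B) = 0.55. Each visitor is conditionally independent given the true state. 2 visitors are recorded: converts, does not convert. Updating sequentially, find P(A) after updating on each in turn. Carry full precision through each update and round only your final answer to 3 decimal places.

0.258

Apply Bayes' rule sequentially, carrying P(A) forward.
After 'converts': P(A) = 0.2·0.3500 / (0.2·0.3500 + 0.55·0.6500) ≈ 0.1637
After 'does not convert': P(A) = 0.8·0.1637 / (0.8·0.1637 + 0.45·0.8363) ≈ 0.2582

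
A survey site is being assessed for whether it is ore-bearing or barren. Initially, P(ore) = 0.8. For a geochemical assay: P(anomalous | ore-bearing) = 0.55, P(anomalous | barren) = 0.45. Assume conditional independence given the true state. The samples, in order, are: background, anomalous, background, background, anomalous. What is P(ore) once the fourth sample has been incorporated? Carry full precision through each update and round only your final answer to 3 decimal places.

After 'background': P(ore) = 0.45·0.8000 / (0.45·0.8000 + 0.55·0.2000) ≈ 0.7660
After 'anomalous': P(ore) = 0.55·0.7660 / (0.55·0.7660 + 0.45·0.2340) ≈ 0.8000
After 'background': P(ore) = 0.45·0.8000 / (0.45·0.8000 + 0.55·0.2000) ≈ 0.7660
After 'background': P(ore) = 0.45·0.7660 / (0.45·0.7660 + 0.55·0.2340) ≈ 0.7281

0.728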